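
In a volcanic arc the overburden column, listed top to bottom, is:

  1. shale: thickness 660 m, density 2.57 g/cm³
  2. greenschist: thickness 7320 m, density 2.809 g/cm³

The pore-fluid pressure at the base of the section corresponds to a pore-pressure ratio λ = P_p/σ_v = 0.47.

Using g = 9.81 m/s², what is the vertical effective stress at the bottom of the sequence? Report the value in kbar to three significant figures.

Overburden (lithostatic) stress σ_v:
shale: 2570 kg/m³ × 9.81 m/s² × 660 m = 1.664×10^7 Pa = 16.64 MPa
greenschist: 2809 kg/m³ × 9.81 m/s² × 7320 m = 2.017×10^8 Pa = 201.7 MPa
Total = 16.64 + 201.7 = 218.35 MPa
Pore pressure P_p = λ·σ_v = 0.47 × 218.4 MPa = 102.6 MPa
Effective stress σ' = σ_v − P_p = 218.4 − 102.6 = 115.73 MPa = 1.1573 kbar

1.16 kbar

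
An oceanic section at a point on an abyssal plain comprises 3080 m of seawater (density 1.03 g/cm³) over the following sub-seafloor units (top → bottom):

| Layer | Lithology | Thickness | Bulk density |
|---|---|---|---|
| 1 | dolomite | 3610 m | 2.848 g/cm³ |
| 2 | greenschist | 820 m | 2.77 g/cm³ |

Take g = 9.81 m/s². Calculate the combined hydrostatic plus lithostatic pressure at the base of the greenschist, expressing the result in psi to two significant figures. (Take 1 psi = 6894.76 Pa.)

22000 psi

seawater: 1030 kg/m³ × 9.81 m/s² × 3080 m = 3.112×10^7 Pa = 4514 psi
dolomite: 2848 kg/m³ × 9.81 m/s² × 3610 m = 1.009×10^8 Pa = 14628 psi
greenschist: 2770 kg/m³ × 9.81 m/s² × 820 m = 2.228×10^7 Pa = 3232 psi
Total = 4514 + 14628 + 3232 = 22374 psi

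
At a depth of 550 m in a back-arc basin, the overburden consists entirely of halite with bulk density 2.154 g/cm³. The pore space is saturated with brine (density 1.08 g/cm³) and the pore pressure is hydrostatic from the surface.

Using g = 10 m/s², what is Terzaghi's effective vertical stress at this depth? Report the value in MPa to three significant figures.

5.91 MPa

Overburden (lithostatic) stress σ_v:
halite: 2154 kg/m³ × 10 m/s² × 550 m = 1.185×10^7 Pa = 11.85 MPa
Pore pressure P_p = 1080 kg/m³ × 10 m/s² × 550 m = 5.940×10^6 Pa = 5.940 MPa
Effective stress σ' = σ_v − P_p = 11.85 − 5.940 = 5.9070 MPa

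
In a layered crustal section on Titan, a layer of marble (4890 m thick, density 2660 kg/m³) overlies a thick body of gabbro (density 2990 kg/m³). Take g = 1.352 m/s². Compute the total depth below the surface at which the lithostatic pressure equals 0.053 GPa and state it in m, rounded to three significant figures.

Pressure at base of upper layers: 2660×1.352×4890 = 1.759×10^7 Pa = 0.01759 GPa
Remaining pressure to be supplied by gabbro: 5.300×10^7 − 1.759×10^7 = 3.541×10^7 Pa
Additional depth in gabbro = 3.541×10^7 Pa / (2990 kg/m³ × 1.352 m/s²) = 8760.5 m
Total depth = 4890 m + 8760.5 m = 13650 m

13700 m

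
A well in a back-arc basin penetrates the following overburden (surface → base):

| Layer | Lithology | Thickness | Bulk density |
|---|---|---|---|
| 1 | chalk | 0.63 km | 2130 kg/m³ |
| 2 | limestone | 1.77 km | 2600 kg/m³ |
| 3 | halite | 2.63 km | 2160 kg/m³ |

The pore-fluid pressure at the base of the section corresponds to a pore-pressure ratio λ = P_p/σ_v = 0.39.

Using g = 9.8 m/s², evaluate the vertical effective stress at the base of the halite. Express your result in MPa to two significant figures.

69 MPa

Overburden (lithostatic) stress σ_v:
chalk: 2130 kg/m³ × 9.8 m/s² × 630 m = 1.315×10^7 Pa = 13.15 MPa
limestone: 2600 kg/m³ × 9.8 m/s² × 1770 m = 4.510×10^7 Pa = 45.10 MPa
halite: 2160 kg/m³ × 9.8 m/s² × 2630 m = 5.567×10^7 Pa = 55.67 MPa
Total = 13.15 + 45.10 + 55.67 = 113.92 MPa
Pore pressure P_p = λ·σ_v = 0.39 × 113.9 MPa = 44.43 MPa
Effective stress σ' = σ_v − P_p = 113.9 − 44.43 = 69.492 MPa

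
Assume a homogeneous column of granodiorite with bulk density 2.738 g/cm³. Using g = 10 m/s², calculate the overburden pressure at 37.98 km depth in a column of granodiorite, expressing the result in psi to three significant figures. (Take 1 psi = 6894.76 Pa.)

granodiorite: 2738 kg/m³ × 10 m/s² × 37980 m = 1.040×10^9 Pa = 1.508×10^5 psi

151000 psi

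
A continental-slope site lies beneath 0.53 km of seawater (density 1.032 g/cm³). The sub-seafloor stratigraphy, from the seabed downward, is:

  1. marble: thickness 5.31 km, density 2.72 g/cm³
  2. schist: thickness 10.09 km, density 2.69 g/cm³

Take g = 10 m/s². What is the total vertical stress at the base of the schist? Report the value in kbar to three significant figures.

seawater: 1032 kg/m³ × 10 m/s² × 530 m = 5.470×10^6 Pa = 0.05470 kbar
marble: 2720 kg/m³ × 10 m/s² × 5310 m = 1.444×10^8 Pa = 1.444 kbar
schist: 2690 kg/m³ × 10 m/s² × 10090 m = 2.714×10^8 Pa = 2.714 kbar
Total = 0.05470 + 1.444 + 2.714 = 4.2132 kbar

4.21 kbar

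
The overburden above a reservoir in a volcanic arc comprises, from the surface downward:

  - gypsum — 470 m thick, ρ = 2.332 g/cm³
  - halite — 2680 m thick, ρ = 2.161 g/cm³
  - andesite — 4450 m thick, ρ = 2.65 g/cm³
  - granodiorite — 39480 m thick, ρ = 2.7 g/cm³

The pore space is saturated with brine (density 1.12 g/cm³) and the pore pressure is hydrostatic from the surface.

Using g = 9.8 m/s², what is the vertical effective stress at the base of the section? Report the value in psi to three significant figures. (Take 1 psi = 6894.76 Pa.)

103000 psi

Overburden (lithostatic) stress σ_v:
gypsum: 2332 kg/m³ × 9.8 m/s² × 470 m = 1.074×10^7 Pa = 10.74 MPa
halite: 2161 kg/m³ × 9.8 m/s² × 2680 m = 5.676×10^7 Pa = 56.76 MPa
andesite: 2650 kg/m³ × 9.8 m/s² × 4450 m = 1.156×10^8 Pa = 115.6 MPa
granodiorite: 2700 kg/m³ × 9.8 m/s² × 39480 m = 1.045×10^9 Pa = 1045 MPa
Total = 10.74 + 56.76 + 115.6 + 1045 = 1227.7 MPa
Pore pressure P_p = 1120 kg/m³ × 9.8 m/s² × 47080 m = 5.168×10^8 Pa = 516.8 MPa
Effective stress σ' = σ_v − P_p = 1228 − 516.8 = 710.95 MPa = 1.0312×10^5 psi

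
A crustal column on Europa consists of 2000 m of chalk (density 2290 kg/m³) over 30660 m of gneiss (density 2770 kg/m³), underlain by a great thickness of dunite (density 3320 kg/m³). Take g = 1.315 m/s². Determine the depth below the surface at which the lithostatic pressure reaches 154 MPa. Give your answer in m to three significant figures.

41000 m

Pressure at base of upper layers: 2290×1.315×2000 + 2770×1.315×30660 = 1.177×10^8 Pa = 117.7 MPa
Remaining pressure to be supplied by dunite: 1.540×10^8 − 1.177×10^8 = 3.630×10^7 Pa
Additional depth in dunite = 3.630×10^7 Pa / (3320 kg/m³ × 1.315 m/s²) = 8313.9 m
Total depth = 32660 m + 8313.9 m = 40974 m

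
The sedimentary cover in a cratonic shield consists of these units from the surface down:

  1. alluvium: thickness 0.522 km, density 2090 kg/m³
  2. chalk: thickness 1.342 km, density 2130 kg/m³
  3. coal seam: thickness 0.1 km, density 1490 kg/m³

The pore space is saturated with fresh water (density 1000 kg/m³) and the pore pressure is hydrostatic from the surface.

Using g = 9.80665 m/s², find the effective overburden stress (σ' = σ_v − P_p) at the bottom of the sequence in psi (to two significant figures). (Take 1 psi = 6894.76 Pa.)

3000 psi

Overburden (lithostatic) stress σ_v:
alluvium: 2090 kg/m³ × 9.80665 m/s² × 522 m = 1.070×10^7 Pa = 10.70 MPa
chalk: 2130 kg/m³ × 9.80665 m/s² × 1342 m = 2.803×10^7 Pa = 28.03 MPa
coal seam: 1490 kg/m³ × 9.80665 m/s² × 100 m = 1.461×10^6 Pa = 1.461 MPa
Total = 10.70 + 28.03 + 1.461 = 40.192 MPa
Pore pressure P_p = 1000 kg/m³ × 9.80665 m/s² × 1964 m = 1.926×10^7 Pa = 19.26 MPa
Effective stress σ' = σ_v − P_p = 40.19 − 19.26 = 20.932 MPa = 3035.9 psi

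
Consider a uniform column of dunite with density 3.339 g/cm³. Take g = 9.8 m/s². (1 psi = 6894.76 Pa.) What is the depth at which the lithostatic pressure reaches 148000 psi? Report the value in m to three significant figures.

31200 m

h = P/(ρg) = 148000 psi / (3339 kg/m³ × 9.8 m/s²) = 1.020×10^9 Pa / 32722 Pa/m = 31184 m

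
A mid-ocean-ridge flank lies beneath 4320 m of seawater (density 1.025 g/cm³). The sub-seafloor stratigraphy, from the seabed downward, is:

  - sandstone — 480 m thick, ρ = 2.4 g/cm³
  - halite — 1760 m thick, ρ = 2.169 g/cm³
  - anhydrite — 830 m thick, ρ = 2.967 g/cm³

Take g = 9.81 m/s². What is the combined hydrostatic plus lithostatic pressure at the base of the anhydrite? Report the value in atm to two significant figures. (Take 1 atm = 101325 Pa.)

1100 atm

seawater: 1025 kg/m³ × 9.81 m/s² × 4320 m = 4.344×10^7 Pa = 428.7 atm
sandstone: 2400 kg/m³ × 9.81 m/s² × 480 m = 1.130×10^7 Pa = 111.5 atm
halite: 2169 kg/m³ × 9.81 m/s² × 1760 m = 3.745×10^7 Pa = 369.6 atm
anhydrite: 2967 kg/m³ × 9.81 m/s² × 830 m = 2.416×10^7 Pa = 238.4 atm
Total = 428.7 + 111.5 + 369.6 + 238.4 = 1148.3 atm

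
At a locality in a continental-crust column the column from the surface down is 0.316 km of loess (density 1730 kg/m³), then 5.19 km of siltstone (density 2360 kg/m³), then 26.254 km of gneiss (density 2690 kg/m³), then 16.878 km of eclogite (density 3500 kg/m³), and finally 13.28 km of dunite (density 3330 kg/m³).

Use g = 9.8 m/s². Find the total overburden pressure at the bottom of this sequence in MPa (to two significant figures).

loess: 1730 kg/m³ × 9.8 m/s² × 316 m = 5.357×10^6 Pa = 5.357 MPa
siltstone: 2360 kg/m³ × 9.8 m/s² × 5190 m = 1.200×10^8 Pa = 120.0 MPa
gneiss: 2690 kg/m³ × 9.8 m/s² × 26254 m = 6.921×10^8 Pa = 692.1 MPa
eclogite: 3500 kg/m³ × 9.8 m/s² × 16878 m = 5.789×10^8 Pa = 578.9 MPa
dunite: 3330 kg/m³ × 9.8 m/s² × 13280 m = 4.334×10^8 Pa = 433.4 MPa
Total = 5.357 + 120.0 + 692.1 + 578.9 + 433.4 = 1829.8 MPa

1800 MPa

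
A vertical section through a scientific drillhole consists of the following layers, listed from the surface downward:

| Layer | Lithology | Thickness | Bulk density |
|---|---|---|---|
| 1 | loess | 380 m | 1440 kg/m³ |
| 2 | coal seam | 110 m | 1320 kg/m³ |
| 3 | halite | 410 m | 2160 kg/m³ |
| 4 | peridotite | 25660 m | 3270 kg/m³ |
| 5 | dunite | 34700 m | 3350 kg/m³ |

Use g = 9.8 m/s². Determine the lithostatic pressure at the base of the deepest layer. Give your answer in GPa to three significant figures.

loess: 1440 kg/m³ × 9.8 m/s² × 380 m = 5.363×10^6 Pa = 5.363×10^-3 GPa
coal seam: 1320 kg/m³ × 9.8 m/s² × 110 m = 1.423×10^6 Pa = 1.423×10^-3 GPa
halite: 2160 kg/m³ × 9.8 m/s² × 410 m = 8.679×10^6 Pa = 8.679×10^-3 GPa
peridotite: 3270 kg/m³ × 9.8 m/s² × 25660 m = 8.223×10^8 Pa = 0.8223 GPa
dunite: 3350 kg/m³ × 9.8 m/s² × 34700 m = 1.139×10^9 Pa = 1.139 GPa
Total = 5.363×10^-3 + 1.423×10^-3 + 8.679×10^-3 + 0.8223 + 1.139 = 1.9770 GPa

1.98 GPa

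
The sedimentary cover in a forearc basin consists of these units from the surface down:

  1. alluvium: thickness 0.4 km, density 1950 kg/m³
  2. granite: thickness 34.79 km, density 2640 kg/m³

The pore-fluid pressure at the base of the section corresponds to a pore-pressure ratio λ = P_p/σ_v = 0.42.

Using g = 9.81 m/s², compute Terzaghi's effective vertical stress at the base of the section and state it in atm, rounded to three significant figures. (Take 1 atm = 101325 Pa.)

5200 atm

Overburden (lithostatic) stress σ_v:
alluvium: 1950 kg/m³ × 9.81 m/s² × 400 m = 7.652×10^6 Pa = 7.652 MPa
granite: 2640 kg/m³ × 9.81 m/s² × 34790 m = 9.010×10^8 Pa = 901.0 MPa
Total = 7.652 + 901.0 = 908.66 MPa
Pore pressure P_p = λ·σ_v = 0.42 × 908.7 MPa = 381.6 MPa
Effective stress σ' = σ_v − P_p = 908.7 − 381.6 = 527.02 MPa = 5201.3 atm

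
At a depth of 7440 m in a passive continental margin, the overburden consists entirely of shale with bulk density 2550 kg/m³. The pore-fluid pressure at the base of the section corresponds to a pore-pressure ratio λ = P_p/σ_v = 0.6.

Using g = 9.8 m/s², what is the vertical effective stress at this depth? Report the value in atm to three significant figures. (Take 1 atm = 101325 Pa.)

Overburden (lithostatic) stress σ_v:
shale: 2550 kg/m³ × 9.8 m/s² × 7440 m = 1.859×10^8 Pa = 185.9 MPa
Pore pressure P_p = λ·σ_v = 0.6 × 185.9 MPa = 111.6 MPa
Effective stress σ' = σ_v − P_p = 185.9 − 111.6 = 74.370 MPa = 733.98 atm

734 atm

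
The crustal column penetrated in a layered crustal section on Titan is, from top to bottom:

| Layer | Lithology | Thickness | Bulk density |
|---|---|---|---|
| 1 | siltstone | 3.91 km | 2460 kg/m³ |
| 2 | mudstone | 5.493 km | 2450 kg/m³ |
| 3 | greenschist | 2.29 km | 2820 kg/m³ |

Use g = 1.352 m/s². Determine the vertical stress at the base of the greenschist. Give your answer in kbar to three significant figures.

siltstone: 2460 kg/m³ × 1.352 m/s² × 3910 m = 1.300×10^7 Pa = 0.1300 kbar
mudstone: 2450 kg/m³ × 1.352 m/s² × 5493 m = 1.820×10^7 Pa = 0.1820 kbar
greenschist: 2820 kg/m³ × 1.352 m/s² × 2290 m = 8.731×10^6 Pa = 0.08731 kbar
Total = 0.1300 + 0.1820 + 0.08731 = 0.39930 kbar

0.399 kbar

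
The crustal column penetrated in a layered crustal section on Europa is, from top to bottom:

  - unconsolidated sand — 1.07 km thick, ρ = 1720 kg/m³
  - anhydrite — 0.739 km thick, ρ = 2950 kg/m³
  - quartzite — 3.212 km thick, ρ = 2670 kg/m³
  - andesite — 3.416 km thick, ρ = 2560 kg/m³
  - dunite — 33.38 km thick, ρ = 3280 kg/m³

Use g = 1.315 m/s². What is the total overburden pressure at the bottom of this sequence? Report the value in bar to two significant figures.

1700 bar

unconsolidated sand: 1720 kg/m³ × 1.315 m/s² × 1070 m = 2.420×10^6 Pa = 24.20 bar
anhydrite: 2950 kg/m³ × 1.315 m/s² × 739 m = 2.867×10^6 Pa = 28.67 bar
quartzite: 2670 kg/m³ × 1.315 m/s² × 3212 m = 1.128×10^7 Pa = 112.8 bar
andesite: 2560 kg/m³ × 1.315 m/s² × 3416 m = 1.150×10^7 Pa = 115.0 bar
dunite: 3280 kg/m³ × 1.315 m/s² × 33380 m = 1.440×10^8 Pa = 1440 bar
Total = 24.20 + 28.67 + 112.8 + 115.0 + 1440 = 1720.4 bar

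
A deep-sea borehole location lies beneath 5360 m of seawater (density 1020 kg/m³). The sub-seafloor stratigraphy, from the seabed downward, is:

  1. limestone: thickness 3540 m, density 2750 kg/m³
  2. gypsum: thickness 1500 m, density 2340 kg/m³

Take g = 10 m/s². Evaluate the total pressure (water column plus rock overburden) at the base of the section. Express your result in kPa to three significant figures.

187000 kPa

seawater: 1020 kg/m³ × 10 m/s² × 5360 m = 5.467×10^7 Pa = 54672 kPa
limestone: 2750 kg/m³ × 10 m/s² × 3540 m = 9.735×10^7 Pa = 97350 kPa
gypsum: 2340 kg/m³ × 10 m/s² × 1500 m = 3.510×10^7 Pa = 35100 kPa
Total = 54672 + 97350 + 35100 = 1.8712×10^5 kPa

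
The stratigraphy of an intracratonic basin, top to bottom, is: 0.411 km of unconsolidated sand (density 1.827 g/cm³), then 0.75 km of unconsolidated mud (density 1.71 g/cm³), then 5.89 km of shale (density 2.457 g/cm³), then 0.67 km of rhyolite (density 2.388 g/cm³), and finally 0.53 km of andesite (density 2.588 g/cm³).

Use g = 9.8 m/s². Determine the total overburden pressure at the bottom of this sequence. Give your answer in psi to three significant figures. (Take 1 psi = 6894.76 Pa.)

unconsolidated sand: 1827 kg/m³ × 9.8 m/s² × 411 m = 7.359×10^6 Pa = 1067 psi
unconsolidated mud: 1710 kg/m³ × 9.8 m/s² × 750 m = 1.257×10^7 Pa = 1823 psi
shale: 2457 kg/m³ × 9.8 m/s² × 5890 m = 1.418×10^8 Pa = 20570 psi
rhyolite: 2388 kg/m³ × 9.8 m/s² × 670 m = 1.568×10^7 Pa = 2274 psi
andesite: 2588 kg/m³ × 9.8 m/s² × 530 m = 1.344×10^7 Pa = 1950 psi
Total = 1067 + 1823 + 20570 + 2274 + 1950 = 27684 psi

27700 psi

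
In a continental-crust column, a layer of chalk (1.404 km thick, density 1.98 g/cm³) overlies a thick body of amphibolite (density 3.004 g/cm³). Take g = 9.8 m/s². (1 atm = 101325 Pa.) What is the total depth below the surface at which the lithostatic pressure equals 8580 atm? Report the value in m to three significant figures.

Pressure at base of upper layers: 1980×9.8×1404 = 2.724×10^7 Pa = 268.9 atm
Remaining pressure to be supplied by amphibolite: 8.694×10^8 − 2.724×10^7 = 8.421×10^8 Pa
Additional depth in amphibolite = 8.421×10^8 Pa / (3004 kg/m³ × 9.8 m/s²) = 28606 m
Total depth = 1404 m + 28606 m = 30010 m

30000 m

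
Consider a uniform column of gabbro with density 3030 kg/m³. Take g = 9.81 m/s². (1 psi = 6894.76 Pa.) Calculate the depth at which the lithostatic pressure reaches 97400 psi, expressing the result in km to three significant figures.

22.6 km

h = P/(ρg) = 97400 psi / (3030 kg/m³ × 9.81 m/s²) = 6.715×10^8 Pa / 29724 Pa/m = 22593 m
= 22.593 km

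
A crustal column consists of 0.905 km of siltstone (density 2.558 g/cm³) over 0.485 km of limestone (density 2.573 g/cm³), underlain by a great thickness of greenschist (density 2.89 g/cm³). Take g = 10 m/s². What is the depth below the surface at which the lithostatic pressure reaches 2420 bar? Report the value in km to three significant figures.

Pressure at base of upper layers: 2558×10×905 + 2573×10×485 = 3.563×10^7 Pa = 356.3 bar
Remaining pressure to be supplied by greenschist: 2.420×10^8 − 3.563×10^7 = 2.064×10^8 Pa
Additional depth in greenschist = 2.064×10^8 Pa / (2890 kg/m³ × 10 m/s²) = 7140.9 m
Total depth = 1390 m + 7140.9 m = 8530.9 m
= 8.5309 km

8.53 km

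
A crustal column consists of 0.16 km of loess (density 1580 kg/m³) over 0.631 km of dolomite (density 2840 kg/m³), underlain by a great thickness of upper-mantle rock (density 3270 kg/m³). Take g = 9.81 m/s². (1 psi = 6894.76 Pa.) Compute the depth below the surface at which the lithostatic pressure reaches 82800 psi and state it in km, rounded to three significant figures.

Pressure at base of upper layers: 1580×9.81×160 + 2840×9.81×631 = 2.006×10^7 Pa = 2909 psi
Remaining pressure to be supplied by upper-mantle rock: 5.709×10^8 − 2.006×10^7 = 5.508×10^8 Pa
Additional depth in upper-mantle rock = 5.508×10^8 Pa / (3270 kg/m³ × 9.81 m/s²) = 17171 m
Total depth = 791 m + 17171 m = 17962 m
= 17.962 km

18.0 km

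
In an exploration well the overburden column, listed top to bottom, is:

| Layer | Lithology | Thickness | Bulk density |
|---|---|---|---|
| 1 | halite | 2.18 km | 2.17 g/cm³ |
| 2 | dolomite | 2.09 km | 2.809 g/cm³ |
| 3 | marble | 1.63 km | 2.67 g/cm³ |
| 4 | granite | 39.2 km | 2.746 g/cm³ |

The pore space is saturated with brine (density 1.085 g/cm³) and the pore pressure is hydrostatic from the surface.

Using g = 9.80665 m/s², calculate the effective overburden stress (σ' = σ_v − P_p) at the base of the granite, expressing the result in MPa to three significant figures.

Overburden (lithostatic) stress σ_v:
halite: 2170 kg/m³ × 9.80665 m/s² × 2180 m = 4.639×10^7 Pa = 46.39 MPa
dolomite: 2809 kg/m³ × 9.80665 m/s² × 2090 m = 5.757×10^7 Pa = 57.57 MPa
marble: 2670 kg/m³ × 9.80665 m/s² × 1630 m = 4.268×10^7 Pa = 42.68 MPa
granite: 2746 kg/m³ × 9.80665 m/s² × 39200 m = 1.056×10^9 Pa = 1056 MPa
Total = 46.39 + 57.57 + 42.68 + 1056 = 1202.3 MPa
Pore pressure P_p = 1085 kg/m³ × 9.80665 m/s² × 45100 m = 4.799×10^8 Pa = 479.9 MPa
Effective stress σ' = σ_v − P_p = 1202 − 479.9 = 722.39 MPa

722 MPa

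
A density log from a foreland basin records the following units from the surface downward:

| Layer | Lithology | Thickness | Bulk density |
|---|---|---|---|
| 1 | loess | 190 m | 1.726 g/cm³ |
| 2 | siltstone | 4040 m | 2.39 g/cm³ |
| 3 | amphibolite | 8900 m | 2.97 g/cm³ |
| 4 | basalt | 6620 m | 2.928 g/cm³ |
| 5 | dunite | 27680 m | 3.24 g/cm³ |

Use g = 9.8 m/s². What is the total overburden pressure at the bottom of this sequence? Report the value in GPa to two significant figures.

loess: 1726 kg/m³ × 9.8 m/s² × 190 m = 3.214×10^6 Pa = 3.214×10^-3 GPa
siltstone: 2390 kg/m³ × 9.8 m/s² × 4040 m = 9.462×10^7 Pa = 0.09462 GPa
amphibolite: 2970 kg/m³ × 9.8 m/s² × 8900 m = 2.590×10^8 Pa = 0.2590 GPa
basalt: 2928 kg/m³ × 9.8 m/s² × 6620 m = 1.900×10^8 Pa = 0.1900 GPa
dunite: 3240 kg/m³ × 9.8 m/s² × 27680 m = 8.789×10^8 Pa = 0.8789 GPa
Total = 3.214×10^-3 + 0.09462 + 0.2590 + 0.1900 + 0.8789 = 1.4257 GPa

1.4 GPa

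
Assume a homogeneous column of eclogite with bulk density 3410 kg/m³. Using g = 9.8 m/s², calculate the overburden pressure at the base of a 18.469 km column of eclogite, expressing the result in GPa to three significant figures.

eclogite: 3410 kg/m³ × 9.8 m/s² × 18469 m = 6.172×10^8 Pa = 0.6172 GPa

0.617 GPa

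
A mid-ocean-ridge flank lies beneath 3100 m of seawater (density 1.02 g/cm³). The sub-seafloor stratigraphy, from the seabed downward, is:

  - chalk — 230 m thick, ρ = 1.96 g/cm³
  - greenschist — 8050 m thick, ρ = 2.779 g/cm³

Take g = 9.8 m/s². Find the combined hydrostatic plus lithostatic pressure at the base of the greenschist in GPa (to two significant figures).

seawater: 1020 kg/m³ × 9.8 m/s² × 3100 m = 3.099×10^7 Pa = 0.03099 GPa
chalk: 1960 kg/m³ × 9.8 m/s² × 230 m = 4.418×10^6 Pa = 4.418×10^-3 GPa
greenschist: 2779 kg/m³ × 9.8 m/s² × 8050 m = 2.192×10^8 Pa = 0.2192 GPa
Total = 0.03099 + 4.418×10^-3 + 0.2192 = 0.25464 GPa

0.25 GPa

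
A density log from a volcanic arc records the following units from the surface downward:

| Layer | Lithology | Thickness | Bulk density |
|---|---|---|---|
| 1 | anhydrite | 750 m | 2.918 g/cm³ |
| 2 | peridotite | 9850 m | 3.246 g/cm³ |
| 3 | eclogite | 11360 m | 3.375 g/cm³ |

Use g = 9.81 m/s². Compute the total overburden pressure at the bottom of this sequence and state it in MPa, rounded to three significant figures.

711 MPa

anhydrite: 2918 kg/m³ × 9.81 m/s² × 750 m = 2.147×10^7 Pa = 21.47 MPa
peridotite: 3246 kg/m³ × 9.81 m/s² × 9850 m = 3.137×10^8 Pa = 313.7 MPa
eclogite: 3375 kg/m³ × 9.81 m/s² × 11360 m = 3.761×10^8 Pa = 376.1 MPa
Total = 21.47 + 313.7 + 376.1 = 711.24 MPa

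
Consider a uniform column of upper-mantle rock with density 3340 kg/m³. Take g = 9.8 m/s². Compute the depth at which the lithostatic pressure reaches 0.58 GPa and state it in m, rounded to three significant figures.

h = P/(ρg) = 0.58 GPa / (3340 kg/m³ × 9.8 m/s²) = 5.800×10^8 Pa / 32732 Pa/m = 17720 m

17700 m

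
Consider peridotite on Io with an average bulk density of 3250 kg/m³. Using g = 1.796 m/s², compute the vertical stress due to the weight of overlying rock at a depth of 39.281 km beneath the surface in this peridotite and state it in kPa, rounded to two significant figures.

230000 kPa

peridotite: 3250 kg/m³ × 1.796 m/s² × 39281 m = 2.293×10^8 Pa = 2.293×10^5 kPa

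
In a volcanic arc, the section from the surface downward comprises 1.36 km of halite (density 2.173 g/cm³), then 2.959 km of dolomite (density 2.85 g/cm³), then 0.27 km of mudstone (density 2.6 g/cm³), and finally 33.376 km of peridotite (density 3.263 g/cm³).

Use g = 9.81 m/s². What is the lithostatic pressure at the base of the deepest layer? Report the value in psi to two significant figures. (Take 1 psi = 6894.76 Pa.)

170000 psi

halite: 2173 kg/m³ × 9.81 m/s² × 1360 m = 2.899×10^7 Pa = 4205 psi
dolomite: 2850 kg/m³ × 9.81 m/s² × 2959 m = 8.273×10^7 Pa = 11999 psi
mudstone: 2600 kg/m³ × 9.81 m/s² × 270 m = 6.887×10^6 Pa = 998.8 psi
peridotite: 3263 kg/m³ × 9.81 m/s² × 33376 m = 1.068×10^9 Pa = 1.550×10^5 psi
Total = 4205 + 11999 + 998.8 + 1.550×10^5 = 1.7216×10^5 psi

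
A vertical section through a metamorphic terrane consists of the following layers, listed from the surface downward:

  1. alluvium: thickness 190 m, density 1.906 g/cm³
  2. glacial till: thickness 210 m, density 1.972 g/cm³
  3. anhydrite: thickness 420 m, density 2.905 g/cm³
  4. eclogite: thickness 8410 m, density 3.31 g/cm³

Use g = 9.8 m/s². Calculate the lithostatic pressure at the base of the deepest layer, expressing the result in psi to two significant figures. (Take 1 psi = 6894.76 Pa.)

42000 psi

alluvium: 1906 kg/m³ × 9.8 m/s² × 190 m = 3.549×10^6 Pa = 514.7 psi
glacial till: 1972 kg/m³ × 9.8 m/s² × 210 m = 4.058×10^6 Pa = 588.6 psi
anhydrite: 2905 kg/m³ × 9.8 m/s² × 420 m = 1.196×10^7 Pa = 1734 psi
eclogite: 3310 kg/m³ × 9.8 m/s² × 8410 m = 2.728×10^8 Pa = 39567 psi
Total = 514.7 + 588.6 + 1734 + 39567 = 42404 psi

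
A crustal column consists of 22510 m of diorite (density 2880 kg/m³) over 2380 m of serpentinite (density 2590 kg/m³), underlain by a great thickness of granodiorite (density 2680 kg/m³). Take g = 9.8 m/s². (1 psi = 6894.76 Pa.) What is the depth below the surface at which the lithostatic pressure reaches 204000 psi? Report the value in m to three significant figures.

Pressure at base of upper layers: 2880×9.8×22510 + 2590×9.8×2380 = 6.957×10^8 Pa = 1.009×10^5 psi
Remaining pressure to be supplied by granodiorite: 1.407×10^9 − 6.957×10^8 = 7.108×10^8 Pa
Additional depth in granodiorite = 7.108×10^8 Pa / (2680 kg/m³ × 9.8 m/s²) = 27064 m
Total depth = 24890 m + 27064 m = 51954 m

52000 m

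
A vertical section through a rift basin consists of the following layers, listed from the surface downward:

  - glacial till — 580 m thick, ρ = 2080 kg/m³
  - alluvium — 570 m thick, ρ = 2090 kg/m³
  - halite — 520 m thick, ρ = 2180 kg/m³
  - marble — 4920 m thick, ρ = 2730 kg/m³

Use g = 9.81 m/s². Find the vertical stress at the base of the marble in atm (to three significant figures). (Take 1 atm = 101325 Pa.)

1640 atm

glacial till: 2080 kg/m³ × 9.81 m/s² × 580 m = 1.183×10^7 Pa = 116.8 atm
alluvium: 2090 kg/m³ × 9.81 m/s² × 570 m = 1.169×10^7 Pa = 115.3 atm
halite: 2180 kg/m³ × 9.81 m/s² × 520 m = 1.112×10^7 Pa = 109.8 atm
marble: 2730 kg/m³ × 9.81 m/s² × 4920 m = 1.318×10^8 Pa = 1300 atm
Total = 116.8 + 115.3 + 109.8 + 1300 = 1642.3 atm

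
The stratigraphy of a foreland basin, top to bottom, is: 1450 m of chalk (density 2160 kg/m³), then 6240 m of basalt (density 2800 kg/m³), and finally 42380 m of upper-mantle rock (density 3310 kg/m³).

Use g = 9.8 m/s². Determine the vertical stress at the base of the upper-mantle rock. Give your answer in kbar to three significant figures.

chalk: 2160 kg/m³ × 9.8 m/s² × 1450 m = 3.069×10^7 Pa = 0.3069 kbar
basalt: 2800 kg/m³ × 9.8 m/s² × 6240 m = 1.712×10^8 Pa = 1.712 kbar
upper-mantle rock: 3310 kg/m³ × 9.8 m/s² × 42380 m = 1.375×10^9 Pa = 13.75 kbar
Total = 0.3069 + 1.712 + 13.75 = 15.766 kbar

15.8 kbar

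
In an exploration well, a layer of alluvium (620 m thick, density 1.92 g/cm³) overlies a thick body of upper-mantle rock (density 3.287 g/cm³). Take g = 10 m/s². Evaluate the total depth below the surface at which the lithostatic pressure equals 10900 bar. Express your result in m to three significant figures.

Pressure at base of upper layers: 1920×10×620 = 1.190×10^7 Pa = 119.0 bar
Remaining pressure to be supplied by upper-mantle rock: 1.090×10^9 − 1.190×10^7 = 1.078×10^9 Pa
Additional depth in upper-mantle rock = 1.078×10^9 Pa / (3287 kg/m³ × 10 m/s²) = 32799 m
Total depth = 620 m + 32799 m = 33419 m

33400 m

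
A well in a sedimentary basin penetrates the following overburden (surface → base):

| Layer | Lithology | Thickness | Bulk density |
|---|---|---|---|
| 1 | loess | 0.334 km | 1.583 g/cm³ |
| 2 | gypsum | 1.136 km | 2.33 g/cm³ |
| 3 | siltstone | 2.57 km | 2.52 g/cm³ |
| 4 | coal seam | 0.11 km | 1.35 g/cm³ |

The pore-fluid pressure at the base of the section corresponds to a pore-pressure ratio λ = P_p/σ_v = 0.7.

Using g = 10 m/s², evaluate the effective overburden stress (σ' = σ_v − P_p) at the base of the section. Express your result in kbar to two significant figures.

Overburden (lithostatic) stress σ_v:
loess: 1583 kg/m³ × 10 m/s² × 334 m = 5.287×10^6 Pa = 5.287 MPa
gypsum: 2330 kg/m³ × 10 m/s² × 1136 m = 2.647×10^7 Pa = 26.47 MPa
siltstone: 2520 kg/m³ × 10 m/s² × 2570 m = 6.476×10^7 Pa = 64.76 MPa
coal seam: 1350 kg/m³ × 10 m/s² × 110 m = 1.485×10^6 Pa = 1.485 MPa
Total = 5.287 + 26.47 + 64.76 + 1.485 = 98.005 MPa
Pore pressure P_p = λ·σ_v = 0.7 × 98.01 MPa = 68.60 MPa
Effective stress σ' = σ_v − P_p = 98.01 − 68.60 = 29.402 MPa = 0.29402 kbar

0.29 kbar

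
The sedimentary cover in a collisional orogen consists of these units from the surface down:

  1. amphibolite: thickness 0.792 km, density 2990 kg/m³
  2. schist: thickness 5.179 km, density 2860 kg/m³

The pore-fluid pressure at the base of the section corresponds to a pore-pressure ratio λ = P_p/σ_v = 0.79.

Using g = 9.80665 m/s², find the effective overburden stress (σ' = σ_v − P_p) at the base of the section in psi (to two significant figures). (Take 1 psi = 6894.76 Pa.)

5100 psi

Overburden (lithostatic) stress σ_v:
amphibolite: 2990 kg/m³ × 9.80665 m/s² × 792 m = 2.322×10^7 Pa = 23.22 MPa
schist: 2860 kg/m³ × 9.80665 m/s² × 5179 m = 1.453×10^8 Pa = 145.3 MPa
Total = 23.22 + 145.3 = 168.48 MPa
Pore pressure P_p = λ·σ_v = 0.79 × 168.5 MPa = 133.1 MPa
Effective stress σ' = σ_v − P_p = 168.5 − 133.1 = 35.380 MPa = 5131.5 psi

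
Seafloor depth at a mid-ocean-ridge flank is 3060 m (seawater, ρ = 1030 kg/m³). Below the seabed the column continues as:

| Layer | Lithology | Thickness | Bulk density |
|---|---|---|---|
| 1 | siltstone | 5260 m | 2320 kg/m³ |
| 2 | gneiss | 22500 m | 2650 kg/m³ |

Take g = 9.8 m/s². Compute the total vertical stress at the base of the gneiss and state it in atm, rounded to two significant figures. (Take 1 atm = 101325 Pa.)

seawater: 1030 kg/m³ × 9.8 m/s² × 3060 m = 3.089×10^7 Pa = 304.8 atm
siltstone: 2320 kg/m³ × 9.8 m/s² × 5260 m = 1.196×10^8 Pa = 1180 atm
gneiss: 2650 kg/m³ × 9.8 m/s² × 22500 m = 5.843×10^8 Pa = 5767 atm
Total = 304.8 + 1180 + 5767 = 7252.0 atm

7300 atm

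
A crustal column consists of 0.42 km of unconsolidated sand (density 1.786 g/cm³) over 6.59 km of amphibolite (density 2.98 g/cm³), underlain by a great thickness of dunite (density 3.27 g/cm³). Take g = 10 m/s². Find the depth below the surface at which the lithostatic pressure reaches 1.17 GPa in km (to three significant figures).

36.6 km

Pressure at base of upper layers: 1786×10×420 + 2980×10×6590 = 2.039×10^8 Pa = 0.2039 GPa
Remaining pressure to be supplied by dunite: 1.170×10^9 − 2.039×10^8 = 9.661×10^8 Pa
Additional depth in dunite = 9.661×10^8 Pa / (3270 kg/m³ × 10 m/s²) = 29545 m
Total depth = 7010 m + 29545 m = 36555 m
= 36.555 km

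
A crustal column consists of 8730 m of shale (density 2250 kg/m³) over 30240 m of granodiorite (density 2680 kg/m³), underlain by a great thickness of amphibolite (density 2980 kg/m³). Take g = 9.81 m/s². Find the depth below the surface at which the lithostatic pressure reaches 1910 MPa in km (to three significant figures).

70.5 km

Pressure at base of upper layers: 2250×9.81×8730 + 2680×9.81×30240 = 9.877×10^8 Pa = 987.7 MPa
Remaining pressure to be supplied by amphibolite: 1.910×10^9 − 9.877×10^8 = 9.223×10^8 Pa
Additional depth in amphibolite = 9.223×10^8 Pa / (2980 kg/m³ × 9.81 m/s²) = 31548 m
Total depth = 38970 m + 31548 m = 70518 m
= 70.518 km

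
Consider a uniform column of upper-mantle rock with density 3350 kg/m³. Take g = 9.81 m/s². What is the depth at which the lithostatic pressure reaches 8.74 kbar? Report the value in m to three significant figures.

h = P/(ρg) = 8.74 kbar / (3350 kg/m³ × 9.81 m/s²) = 8.740×10^8 Pa / 32864 Pa/m = 26595 m

26600 m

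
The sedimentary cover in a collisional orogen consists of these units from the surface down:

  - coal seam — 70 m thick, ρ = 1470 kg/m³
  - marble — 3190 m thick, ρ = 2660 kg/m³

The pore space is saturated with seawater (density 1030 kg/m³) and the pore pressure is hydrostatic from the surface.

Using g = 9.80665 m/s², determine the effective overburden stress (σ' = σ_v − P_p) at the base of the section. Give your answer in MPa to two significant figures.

51 MPa

Overburden (lithostatic) stress σ_v:
coal seam: 1470 kg/m³ × 9.80665 m/s² × 70 m = 1.009×10^6 Pa = 1.009 MPa
marble: 2660 kg/m³ × 9.80665 m/s² × 3190 m = 8.321×10^7 Pa = 83.21 MPa
Total = 1.009 + 83.21 = 84.222 MPa
Pore pressure P_p = 1030 kg/m³ × 9.80665 m/s² × 3260 m = 3.293×10^7 Pa = 32.93 MPa
Effective stress σ' = σ_v − P_p = 84.22 − 32.93 = 51.294 MPa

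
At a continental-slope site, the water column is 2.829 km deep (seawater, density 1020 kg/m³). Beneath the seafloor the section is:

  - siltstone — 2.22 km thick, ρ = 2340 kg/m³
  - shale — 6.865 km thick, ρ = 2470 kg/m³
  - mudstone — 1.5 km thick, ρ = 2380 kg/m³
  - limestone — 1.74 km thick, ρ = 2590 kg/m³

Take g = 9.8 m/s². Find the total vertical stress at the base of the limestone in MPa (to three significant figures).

seawater: 1020 kg/m³ × 9.8 m/s² × 2829 m = 2.828×10^7 Pa = 28.28 MPa
siltstone: 2340 kg/m³ × 9.8 m/s² × 2220 m = 5.091×10^7 Pa = 50.91 MPa
shale: 2470 kg/m³ × 9.8 m/s² × 6865 m = 1.662×10^8 Pa = 166.2 MPa
mudstone: 2380 kg/m³ × 9.8 m/s² × 1500 m = 3.499×10^7 Pa = 34.99 MPa
limestone: 2590 kg/m³ × 9.8 m/s² × 1740 m = 4.416×10^7 Pa = 44.16 MPa
Total = 28.28 + 50.91 + 166.2 + 34.99 + 44.16 = 324.51 MPa

325 MPa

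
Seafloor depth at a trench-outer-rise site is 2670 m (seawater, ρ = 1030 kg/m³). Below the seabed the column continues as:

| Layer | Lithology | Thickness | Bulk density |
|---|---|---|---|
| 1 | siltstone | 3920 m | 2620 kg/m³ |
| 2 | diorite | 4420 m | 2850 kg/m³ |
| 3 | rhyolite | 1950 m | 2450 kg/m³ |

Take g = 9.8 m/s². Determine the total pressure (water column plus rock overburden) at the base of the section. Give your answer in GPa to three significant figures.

seawater: 1030 kg/m³ × 9.8 m/s² × 2670 m = 2.695×10^7 Pa = 0.02695 GPa
siltstone: 2620 kg/m³ × 9.8 m/s² × 3920 m = 1.006×10^8 Pa = 0.1006 GPa
diorite: 2850 kg/m³ × 9.8 m/s² × 4420 m = 1.235×10^8 Pa = 0.1235 GPa
rhyolite: 2450 kg/m³ × 9.8 m/s² × 1950 m = 4.682×10^7 Pa = 0.04682 GPa
Total = 0.02695 + 0.1006 + 0.1235 + 0.04682 = 0.29787 GPa

0.298 GPa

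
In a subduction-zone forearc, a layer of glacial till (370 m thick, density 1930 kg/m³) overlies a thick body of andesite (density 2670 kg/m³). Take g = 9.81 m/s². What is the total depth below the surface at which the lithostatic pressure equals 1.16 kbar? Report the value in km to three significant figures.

4.53 km

Pressure at base of upper layers: 1930×9.81×370 = 7.005×10^6 Pa = 0.07005 kbar
Remaining pressure to be supplied by andesite: 1.160×10^8 − 7.005×10^6 = 1.090×10^8 Pa
Additional depth in andesite = 1.090×10^8 Pa / (2670 kg/m³ × 9.81 m/s²) = 4161.3 m
Total depth = 370 m + 4161.3 m = 4531.3 m
= 4.5313 km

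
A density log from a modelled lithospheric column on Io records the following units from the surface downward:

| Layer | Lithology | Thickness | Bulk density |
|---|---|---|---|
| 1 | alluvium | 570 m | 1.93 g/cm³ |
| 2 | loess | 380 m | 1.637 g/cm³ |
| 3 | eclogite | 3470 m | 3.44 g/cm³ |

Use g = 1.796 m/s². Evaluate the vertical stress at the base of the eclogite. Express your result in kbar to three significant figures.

0.245 kbar

alluvium: 1930 kg/m³ × 1.796 m/s² × 570 m = 1.976×10^6 Pa = 0.01976 kbar
loess: 1637 kg/m³ × 1.796 m/s² × 380 m = 1.117×10^6 Pa = 0.01117 kbar
eclogite: 3440 kg/m³ × 1.796 m/s² × 3470 m = 2.144×10^7 Pa = 0.2144 kbar
Total = 0.01976 + 0.01117 + 0.2144 = 0.24531 kbar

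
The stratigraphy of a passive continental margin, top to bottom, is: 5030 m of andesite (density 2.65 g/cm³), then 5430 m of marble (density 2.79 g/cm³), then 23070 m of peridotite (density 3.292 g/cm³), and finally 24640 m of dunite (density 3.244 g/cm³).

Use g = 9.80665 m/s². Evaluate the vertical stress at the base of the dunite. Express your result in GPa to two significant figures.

andesite: 2650 kg/m³ × 9.80665 m/s² × 5030 m = 1.307×10^8 Pa = 0.1307 GPa
marble: 2790 kg/m³ × 9.80665 m/s² × 5430 m = 1.486×10^8 Pa = 0.1486 GPa
peridotite: 3292 kg/m³ × 9.80665 m/s² × 23070 m = 7.448×10^8 Pa = 0.7448 GPa
dunite: 3244 kg/m³ × 9.80665 m/s² × 24640 m = 7.839×10^8 Pa = 0.7839 GPa
Total = 0.1307 + 0.1486 + 0.7448 + 0.7839 = 1.8079 GPa

1.8 GPa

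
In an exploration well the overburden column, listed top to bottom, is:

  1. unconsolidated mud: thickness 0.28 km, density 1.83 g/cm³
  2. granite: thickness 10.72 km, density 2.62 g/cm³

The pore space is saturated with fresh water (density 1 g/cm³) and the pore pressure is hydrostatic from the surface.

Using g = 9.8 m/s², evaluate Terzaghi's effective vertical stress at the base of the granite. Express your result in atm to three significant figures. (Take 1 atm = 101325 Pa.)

Overburden (lithostatic) stress σ_v:
unconsolidated mud: 1830 kg/m³ × 9.8 m/s² × 280 m = 5.022×10^6 Pa = 5.022 MPa
granite: 2620 kg/m³ × 9.8 m/s² × 10720 m = 2.752×10^8 Pa = 275.2 MPa
Total = 5.022 + 275.2 = 280.27 MPa
Pore pressure P_p = 1000 kg/m³ × 9.8 m/s² × 11000 m = 1.078×10^8 Pa = 107.8 MPa
Effective stress σ' = σ_v − P_p = 280.3 − 107.8 = 172.47 MPa = 1702.1 atm

1700 atm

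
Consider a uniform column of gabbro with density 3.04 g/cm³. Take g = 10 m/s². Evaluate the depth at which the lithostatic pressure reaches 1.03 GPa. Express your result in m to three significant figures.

33900 m

h = P/(ρg) = 1.03 GPa / (3040 kg/m³ × 10 m/s²) = 1.030×10^9 Pa / 30400 Pa/m = 33882 m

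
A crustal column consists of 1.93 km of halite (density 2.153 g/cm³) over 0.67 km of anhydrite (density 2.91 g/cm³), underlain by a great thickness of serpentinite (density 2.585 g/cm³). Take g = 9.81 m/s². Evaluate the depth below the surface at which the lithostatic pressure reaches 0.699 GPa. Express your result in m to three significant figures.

27800 m

Pressure at base of upper layers: 2153×9.81×1930 + 2910×9.81×670 = 5.989×10^7 Pa = 0.05989 GPa
Remaining pressure to be supplied by serpentinite: 6.990×10^8 − 5.989×10^7 = 6.391×10^8 Pa
Additional depth in serpentinite = 6.391×10^8 Pa / (2585 kg/m³ × 9.81 m/s²) = 25203 m
Total depth = 2600 m + 25203 m = 27803 m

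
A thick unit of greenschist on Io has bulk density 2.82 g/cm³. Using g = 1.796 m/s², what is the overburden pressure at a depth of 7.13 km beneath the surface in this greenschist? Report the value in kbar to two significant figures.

0.36 kbar

greenschist: 2820 kg/m³ × 1.796 m/s² × 7130 m = 3.611×10^7 Pa = 0.3611 kbar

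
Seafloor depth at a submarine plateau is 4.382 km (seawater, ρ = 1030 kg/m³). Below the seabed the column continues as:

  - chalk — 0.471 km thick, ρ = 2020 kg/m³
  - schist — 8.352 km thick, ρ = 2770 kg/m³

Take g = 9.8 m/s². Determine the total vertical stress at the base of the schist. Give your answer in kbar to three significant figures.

seawater: 1030 kg/m³ × 9.8 m/s² × 4382 m = 4.423×10^7 Pa = 0.4423 kbar
chalk: 2020 kg/m³ × 9.8 m/s² × 471 m = 9.324×10^6 Pa = 0.09324 kbar
schist: 2770 kg/m³ × 9.8 m/s² × 8352 m = 2.267×10^8 Pa = 2.267 kbar
Total = 0.4423 + 0.09324 + 2.267 = 2.8028 kbar

2.80 kbar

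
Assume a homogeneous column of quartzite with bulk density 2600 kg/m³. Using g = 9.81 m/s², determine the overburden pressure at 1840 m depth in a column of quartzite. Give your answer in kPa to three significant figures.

quartzite: 2600 kg/m³ × 9.81 m/s² × 1840 m = 4.693×10^7 Pa = 46931 kPa

46900 kPa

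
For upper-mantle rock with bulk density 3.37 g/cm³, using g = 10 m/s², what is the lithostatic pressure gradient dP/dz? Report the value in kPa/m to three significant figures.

dP/dz = ρg = 3370 kg/m³ × 10 m/s² = 33700 Pa/m
= 33700 Pa/m × (1 kPa/m / 1000.0 Pa/m) = 33.700 kPa/m

33.7 kPa/m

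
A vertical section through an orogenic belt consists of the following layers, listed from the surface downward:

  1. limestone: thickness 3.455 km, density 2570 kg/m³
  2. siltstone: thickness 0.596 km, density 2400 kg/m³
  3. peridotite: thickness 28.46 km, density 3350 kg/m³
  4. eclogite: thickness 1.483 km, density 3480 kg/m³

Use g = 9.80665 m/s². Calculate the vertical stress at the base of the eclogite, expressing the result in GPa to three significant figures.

1.09 GPa

limestone: 2570 kg/m³ × 9.80665 m/s² × 3455 m = 8.708×10^7 Pa = 0.08708 GPa
siltstone: 2400 kg/m³ × 9.80665 m/s² × 596 m = 1.403×10^7 Pa = 0.01403 GPa
peridotite: 3350 kg/m³ × 9.80665 m/s² × 28460 m = 9.350×10^8 Pa = 0.9350 GPa
eclogite: 3480 kg/m³ × 9.80665 m/s² × 1483 m = 5.061×10^7 Pa = 0.05061 GPa
Total = 0.08708 + 0.01403 + 0.9350 + 0.05061 = 1.0867 GPa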